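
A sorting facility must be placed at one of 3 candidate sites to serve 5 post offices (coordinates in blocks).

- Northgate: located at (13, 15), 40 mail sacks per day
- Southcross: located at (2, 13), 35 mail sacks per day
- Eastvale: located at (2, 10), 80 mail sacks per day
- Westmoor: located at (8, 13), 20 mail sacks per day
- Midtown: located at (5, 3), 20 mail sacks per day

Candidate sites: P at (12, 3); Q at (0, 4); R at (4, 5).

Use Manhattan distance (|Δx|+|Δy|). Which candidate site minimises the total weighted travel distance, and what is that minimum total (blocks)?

R, total 1970 blocks

Total weighted distance at each candidate:
  P (12, 3): total = 3000
  Q (0, 4): total = 2445
  R (4, 5): total = 1970
Minimum is at R with total 1970 blocks.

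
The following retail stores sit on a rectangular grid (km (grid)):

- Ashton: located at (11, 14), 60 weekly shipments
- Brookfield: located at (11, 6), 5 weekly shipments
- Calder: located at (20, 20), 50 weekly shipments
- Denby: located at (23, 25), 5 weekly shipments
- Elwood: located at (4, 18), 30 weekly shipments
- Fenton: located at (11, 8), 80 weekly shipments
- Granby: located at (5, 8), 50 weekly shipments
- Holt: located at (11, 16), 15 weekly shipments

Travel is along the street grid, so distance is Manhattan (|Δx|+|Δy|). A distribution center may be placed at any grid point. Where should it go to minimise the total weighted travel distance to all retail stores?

Manhattan distance separates: Σwᵢ(|x−xᵢ|+|y−yᵢ|) = Σwᵢ|x−xᵢ| + Σwᵢ|y−yᵢ|, so x and y are optimised independently as 1-D weighted medians.
Total weight W = 295; half = 147.5.
x-coordinate, sorted with cumulative weight:
  x=4 (Elwood, w=30) cum 30
  x=5 (Granby, w=50) cum 80
  x=11 (Ashton, w=60) cum 140
  x=11 (Brookfield, w=5) cum 145
  x=11 (Fenton, w=80) cum 225  ← median
  x=11 (Holt, w=15) cum 240
  x=20 (Calder, w=50) cum 290
  x=23 (Denby, w=5) cum 295
⇒ x* = 11
y-coordinate, sorted with cumulative weight:
  y=6 (Brookfield, w=5) cum 5
  y=8 (Fenton, w=80) cum 85
  y=8 (Granby, w=50) cum 135
  y=14 (Ashton, w=60) cum 195  ← median
  y=16 (Holt, w=15) cum 210
  y=18 (Elwood, w=30) cum 240
  y=20 (Calder, w=50) cum 290
  y=25 (Denby, w=5) cum 295
⇒ y* = 14

(11, 14)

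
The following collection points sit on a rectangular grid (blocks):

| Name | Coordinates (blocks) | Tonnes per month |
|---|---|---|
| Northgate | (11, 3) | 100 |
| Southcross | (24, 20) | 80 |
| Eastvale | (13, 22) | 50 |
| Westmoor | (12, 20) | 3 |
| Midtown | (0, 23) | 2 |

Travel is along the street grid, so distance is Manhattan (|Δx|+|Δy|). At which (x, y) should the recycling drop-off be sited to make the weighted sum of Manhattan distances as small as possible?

(13, 20)

Manhattan distance separates: Σwᵢ(|x−xᵢ|+|y−yᵢ|) = Σwᵢ|x−xᵢ| + Σwᵢ|y−yᵢ|, so x and y are optimised independently as 1-D weighted medians.
Total weight W = 235; half = 117.5.
x-coordinate, sorted with cumulative weight:
  x=0 (Midtown, w=2) cum 2
  x=11 (Northgate, w=100) cum 102
  x=12 (Westmoor, w=3) cum 105
  x=13 (Eastvale, w=50) cum 155  ← median
  x=24 (Southcross, w=80) cum 235
⇒ x* = 13
y-coordinate, sorted with cumulative weight:
  y=3 (Northgate, w=100) cum 100
  y=20 (Southcross, w=80) cum 180  ← median
  y=20 (Westmoor, w=3) cum 183
  y=22 (Eastvale, w=50) cum 233
  y=23 (Midtown, w=2) cum 235
⇒ y* = 20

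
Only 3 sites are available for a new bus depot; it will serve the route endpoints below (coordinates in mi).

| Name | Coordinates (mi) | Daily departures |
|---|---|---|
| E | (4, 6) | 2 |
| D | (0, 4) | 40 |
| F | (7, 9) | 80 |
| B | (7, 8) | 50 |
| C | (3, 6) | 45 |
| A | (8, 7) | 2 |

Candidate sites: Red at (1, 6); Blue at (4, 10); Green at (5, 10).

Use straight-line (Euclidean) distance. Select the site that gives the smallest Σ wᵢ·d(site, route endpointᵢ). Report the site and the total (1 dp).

Total weighted distance at each candidate:
  Red (1, 6): total = 1052.5
  Blue (4, 10): total = 925.2
  Green (5, 10): total = 850.7
Minimum is at Green with total 850.7 mi.

Green, total 850.7 mi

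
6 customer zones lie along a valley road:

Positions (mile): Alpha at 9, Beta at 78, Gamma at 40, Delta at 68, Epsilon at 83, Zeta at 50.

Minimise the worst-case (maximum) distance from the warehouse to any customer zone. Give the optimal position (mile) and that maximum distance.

The 1-center on a line is the midpoint of the two extreme points: leftmost at 9, rightmost at 83.
Optimal location = (9 + 83)/2 = 46; maximum distance = (83 − 9)/2 = 37.

location 46, max distance 37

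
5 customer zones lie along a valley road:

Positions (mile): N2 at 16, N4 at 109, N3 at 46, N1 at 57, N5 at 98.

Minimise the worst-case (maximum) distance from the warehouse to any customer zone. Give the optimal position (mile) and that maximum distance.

location 62.5, max distance 46.5

The 1-center on a line is the midpoint of the two extreme points: leftmost at 16, rightmost at 109.
Optimal location = (16 + 109)/2 = 62.5; maximum distance = (109 − 16)/2 = 46.5.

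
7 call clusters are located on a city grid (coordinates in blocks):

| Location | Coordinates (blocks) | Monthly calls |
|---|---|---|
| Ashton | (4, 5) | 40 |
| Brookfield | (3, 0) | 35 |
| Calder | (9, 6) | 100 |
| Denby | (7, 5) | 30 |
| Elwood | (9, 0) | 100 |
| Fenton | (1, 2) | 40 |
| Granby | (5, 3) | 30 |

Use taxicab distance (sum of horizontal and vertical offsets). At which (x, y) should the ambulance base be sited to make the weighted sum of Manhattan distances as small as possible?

Manhattan distance separates: Σwᵢ(|x−xᵢ|+|y−yᵢ|) = Σwᵢ|x−xᵢ| + Σwᵢ|y−yᵢ|, so x and y are optimised independently as 1-D weighted medians.
Total weight W = 375; half = 187.5.
x-coordinate, sorted with cumulative weight:
  x=1 (Fenton, w=40) cum 40
  x=3 (Brookfield, w=35) cum 75
  x=4 (Ashton, w=40) cum 115
  x=5 (Granby, w=30) cum 145
  x=7 (Denby, w=30) cum 175
  x=9 (Calder, w=100) cum 275  ← median
  x=9 (Elwood, w=100) cum 375
⇒ x* = 9
y-coordinate, sorted with cumulative weight:
  y=0 (Brookfield, w=35) cum 35
  y=0 (Elwood, w=100) cum 135
  y=2 (Fenton, w=40) cum 175
  y=3 (Granby, w=30) cum 205  ← median
  y=5 (Ashton, w=40) cum 245
  y=5 (Denby, w=30) cum 275
  y=6 (Calder, w=100) cum 375
⇒ y* = 3

(9, 3)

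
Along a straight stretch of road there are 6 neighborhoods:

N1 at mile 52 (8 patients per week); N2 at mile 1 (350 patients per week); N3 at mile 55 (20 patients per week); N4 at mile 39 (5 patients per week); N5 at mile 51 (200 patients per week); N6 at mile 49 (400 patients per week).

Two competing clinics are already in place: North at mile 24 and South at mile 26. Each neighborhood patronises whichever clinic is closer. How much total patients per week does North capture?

The indifferent point is the midpoint (24+26)/2 = 25; neighborhoods left of it (closer to North at 24) go to North, those right go to South.
  N2 at 1 (w=350) → North
  N4 at 39 (w=5) → South
  N6 at 49 (w=400) → South
  N5 at 51 (w=200) → South
  N1 at 52 (w=8) → South
  N3 at 55 (w=20) → South
North captures 350; South captures 633.

350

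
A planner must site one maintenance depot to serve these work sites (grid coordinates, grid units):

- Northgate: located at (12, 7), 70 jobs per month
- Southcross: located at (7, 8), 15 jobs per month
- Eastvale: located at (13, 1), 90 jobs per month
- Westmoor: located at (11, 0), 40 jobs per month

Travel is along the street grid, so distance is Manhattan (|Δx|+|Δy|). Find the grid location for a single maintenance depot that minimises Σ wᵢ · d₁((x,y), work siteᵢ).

Manhattan distance separates: Σwᵢ(|x−xᵢ|+|y−yᵢ|) = Σwᵢ|x−xᵢ| + Σwᵢ|y−yᵢ|, so x and y are optimised independently as 1-D weighted medians.
Total weight W = 215; half = 107.5.
x-coordinate, sorted with cumulative weight:
  x=7 (Southcross, w=15) cum 15
  x=11 (Westmoor, w=40) cum 55
  x=12 (Northgate, w=70) cum 125  ← median
  x=13 (Eastvale, w=90) cum 215
⇒ x* = 12
y-coordinate, sorted with cumulative weight:
  y=0 (Westmoor, w=40) cum 40
  y=1 (Eastvale, w=90) cum 130  ← median
  y=7 (Northgate, w=70) cum 200
  y=8 (Southcross, w=15) cum 215
⇒ y* = 1

(12, 1)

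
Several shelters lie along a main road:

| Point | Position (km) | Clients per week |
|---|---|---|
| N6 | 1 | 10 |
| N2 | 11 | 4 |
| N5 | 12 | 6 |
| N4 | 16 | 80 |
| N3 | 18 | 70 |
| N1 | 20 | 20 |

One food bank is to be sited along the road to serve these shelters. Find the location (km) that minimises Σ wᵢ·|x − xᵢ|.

x = 16

For a sum of weighted absolute distances on a line, the optimum is the weighted median (not the mean). Total weight W = 190; half-weight = 95.
Sort by position and accumulate weight:
  km 1 (N6, w=10) → cum 10
  km 11 (N2, w=4) → cum 14
  km 12 (N5, w=6) → cum 20
  km 16 (N4, w=80) → cum 100  ≥ 95 → median here
  km 18 (N3, w=70) → cum 170
  km 20 (N1, w=20) → cum 190
Optimal location: km 16.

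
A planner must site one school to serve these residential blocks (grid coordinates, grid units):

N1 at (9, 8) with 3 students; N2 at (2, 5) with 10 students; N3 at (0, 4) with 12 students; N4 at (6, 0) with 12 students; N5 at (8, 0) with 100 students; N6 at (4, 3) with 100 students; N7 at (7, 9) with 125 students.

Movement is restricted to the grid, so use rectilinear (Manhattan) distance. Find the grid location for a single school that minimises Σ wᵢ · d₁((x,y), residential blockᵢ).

Manhattan distance separates: Σwᵢ(|x−xᵢ|+|y−yᵢ|) = Σwᵢ|x−xᵢ| + Σwᵢ|y−yᵢ|, so x and y are optimised independently as 1-D weighted medians.
Total weight W = 362; half = 181.
x-coordinate, sorted with cumulative weight:
  x=0 (N3, w=12) cum 12
  x=2 (N2, w=10) cum 22
  x=4 (N6, w=100) cum 122
  x=6 (N4, w=12) cum 134
  x=7 (N7, w=125) cum 259  ← median
  x=8 (N5, w=100) cum 359
  x=9 (N1, w=3) cum 362
⇒ x* = 7
y-coordinate, sorted with cumulative weight:
  y=0 (N4, w=12) cum 12
  y=0 (N5, w=100) cum 112
  y=3 (N6, w=100) cum 212  ← median
  y=4 (N3, w=12) cum 224
  y=5 (N2, w=10) cum 234
  y=8 (N1, w=3) cum 237
  y=9 (N7, w=125) cum 362
⇒ y* = 3

(7, 3)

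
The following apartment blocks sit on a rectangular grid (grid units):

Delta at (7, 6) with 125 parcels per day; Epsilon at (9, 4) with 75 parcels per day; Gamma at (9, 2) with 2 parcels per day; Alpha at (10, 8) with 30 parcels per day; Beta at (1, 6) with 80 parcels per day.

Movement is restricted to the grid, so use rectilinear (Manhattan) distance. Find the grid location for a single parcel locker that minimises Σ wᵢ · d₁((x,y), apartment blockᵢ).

Manhattan distance separates: Σwᵢ(|x−xᵢ|+|y−yᵢ|) = Σwᵢ|x−xᵢ| + Σwᵢ|y−yᵢ|, so x and y are optimised independently as 1-D weighted medians.
Total weight W = 312; half = 156.
x-coordinate, sorted with cumulative weight:
  x=1 (Beta, w=80) cum 80
  x=7 (Delta, w=125) cum 205  ← median
  x=9 (Epsilon, w=75) cum 280
  x=9 (Gamma, w=2) cum 282
  x=10 (Alpha, w=30) cum 312
⇒ x* = 7
y-coordinate, sorted with cumulative weight:
  y=2 (Gamma, w=2) cum 2
  y=4 (Epsilon, w=75) cum 77
  y=6 (Delta, w=125) cum 202  ← median
  y=6 (Beta, w=80) cum 282
  y=8 (Alpha, w=30) cum 312
⇒ y* = 6

(7, 6)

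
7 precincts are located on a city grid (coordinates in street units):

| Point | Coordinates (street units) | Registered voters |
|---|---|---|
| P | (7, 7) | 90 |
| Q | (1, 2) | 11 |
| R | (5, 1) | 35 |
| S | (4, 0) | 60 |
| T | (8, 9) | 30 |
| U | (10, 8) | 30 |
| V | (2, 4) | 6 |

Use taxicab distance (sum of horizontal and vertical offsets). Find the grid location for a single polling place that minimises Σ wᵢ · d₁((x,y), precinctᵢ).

Manhattan distance separates: Σwᵢ(|x−xᵢ|+|y−yᵢ|) = Σwᵢ|x−xᵢ| + Σwᵢ|y−yᵢ|, so x and y are optimised independently as 1-D weighted medians.
Total weight W = 262; half = 131.
x-coordinate, sorted with cumulative weight:
  x=1 (Q, w=11) cum 11
  x=2 (V, w=6) cum 17
  x=4 (S, w=60) cum 77
  x=5 (R, w=35) cum 112
  x=7 (P, w=90) cum 202  ← median
  x=8 (T, w=30) cum 232
  x=10 (U, w=30) cum 262
⇒ x* = 7
y-coordinate, sorted with cumulative weight:
  y=0 (S, w=60) cum 60
  y=1 (R, w=35) cum 95
  y=2 (Q, w=11) cum 106
  y=4 (V, w=6) cum 112
  y=7 (P, w=90) cum 202  ← median
  y=8 (U, w=30) cum 232
  y=9 (T, w=30) cum 262
⇒ y* = 7

(7, 7)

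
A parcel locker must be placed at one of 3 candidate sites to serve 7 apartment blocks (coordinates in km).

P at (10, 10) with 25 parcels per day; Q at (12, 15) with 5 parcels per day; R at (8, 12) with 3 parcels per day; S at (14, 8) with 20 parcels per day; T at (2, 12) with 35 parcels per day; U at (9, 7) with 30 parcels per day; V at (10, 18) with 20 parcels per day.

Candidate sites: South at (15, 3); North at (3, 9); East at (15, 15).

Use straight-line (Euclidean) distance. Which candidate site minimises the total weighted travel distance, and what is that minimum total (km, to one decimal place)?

Total weighted distance at each candidate:
  South (15, 3): total = 1499.0
  North (3, 9): total = 997.7
  East (15, 15): total = 1239.6
Minimum is at North with total 997.7 km.

North, total 997.7 km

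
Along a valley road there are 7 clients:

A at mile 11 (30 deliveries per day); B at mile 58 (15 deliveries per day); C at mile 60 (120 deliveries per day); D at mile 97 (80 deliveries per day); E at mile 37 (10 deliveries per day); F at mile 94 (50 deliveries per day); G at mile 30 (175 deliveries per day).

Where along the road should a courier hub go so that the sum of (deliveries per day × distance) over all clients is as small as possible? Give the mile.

x = 60

For a sum of weighted absolute distances on a line, the optimum is the weighted median (not the mean). Total weight W = 480; half-weight = 240.
Sort by position and accumulate weight:
  mile 11 (A, w=30) → cum 30
  mile 30 (G, w=175) → cum 205
  mile 37 (E, w=10) → cum 215
  mile 58 (B, w=15) → cum 230
  mile 60 (C, w=120) → cum 350  ≥ 240 → median here
  mile 94 (F, w=50) → cum 400
  mile 97 (D, w=80) → cum 480
Optimal location: mile 60.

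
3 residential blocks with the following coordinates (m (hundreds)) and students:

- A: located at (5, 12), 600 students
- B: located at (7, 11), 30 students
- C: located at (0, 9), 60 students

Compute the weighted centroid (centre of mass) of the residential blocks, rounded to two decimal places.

(4.65, 11.70)

The minimiser of Σwᵢ‖p−pᵢ‖² is the weighted centroid p* = (Σwᵢpᵢ)/(Σwᵢ).
Σwᵢ = 690.
Σwᵢxᵢ = 600·5 + 30·7 + 60·0 = 3210.
Σwᵢyᵢ = 600·12 + 30·11 + 60·9 = 8070.
x* = 3210/690 = 4.65, y* = 8070/690 = 11.70.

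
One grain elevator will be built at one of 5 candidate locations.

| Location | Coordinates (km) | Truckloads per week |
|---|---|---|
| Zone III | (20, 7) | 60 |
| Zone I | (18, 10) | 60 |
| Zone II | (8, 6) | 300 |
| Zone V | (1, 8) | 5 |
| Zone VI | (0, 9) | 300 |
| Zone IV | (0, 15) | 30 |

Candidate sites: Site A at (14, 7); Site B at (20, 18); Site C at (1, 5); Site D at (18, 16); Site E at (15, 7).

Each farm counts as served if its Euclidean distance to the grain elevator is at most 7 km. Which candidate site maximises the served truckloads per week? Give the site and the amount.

Coverage radius r = 7 km; a point is covered iff (Δx)²+(Δy)² ≤ 7² = 49.
  Site A (14, 7): covers {Zone III, Zone I, Zone II} → 420
  Site B (20, 18): covers {none} → 0
  Site C (1, 5): covers {Zone V, Zone VI} → 305
  Site D (18, 16): covers {Zone I} → 60
  Site E (15, 7): covers {Zone III, Zone I} → 120
Maximum coverage at Site A: 420 truckloads per week.

Site A, covering 420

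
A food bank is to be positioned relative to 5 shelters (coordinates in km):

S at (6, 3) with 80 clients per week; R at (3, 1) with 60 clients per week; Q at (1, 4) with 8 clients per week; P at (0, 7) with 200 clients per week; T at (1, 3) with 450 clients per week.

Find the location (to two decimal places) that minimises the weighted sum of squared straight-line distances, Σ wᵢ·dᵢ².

The minimiser of Σwᵢ‖p−pᵢ‖² is the weighted centroid p* = (Σwᵢpᵢ)/(Σwᵢ).
Σwᵢ = 798.
Σwᵢxᵢ = 80·6 + 60·3 + 8·1 + 200·0 + 450·1 = 1118.
Σwᵢyᵢ = 80·3 + 60·1 + 8·4 + 200·7 + 450·3 = 3082.
x* = 1118/798 = 1.40, y* = 3082/798 = 3.86.

(1.40, 3.86)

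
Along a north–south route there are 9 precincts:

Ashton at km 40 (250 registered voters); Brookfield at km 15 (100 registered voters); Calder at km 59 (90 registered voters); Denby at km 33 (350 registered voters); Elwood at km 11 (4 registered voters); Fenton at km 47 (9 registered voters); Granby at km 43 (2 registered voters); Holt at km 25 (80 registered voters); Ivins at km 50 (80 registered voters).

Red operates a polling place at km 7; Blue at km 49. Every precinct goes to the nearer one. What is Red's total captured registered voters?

184

The indifferent point is the midpoint (7+49)/2 = 28; precincts left of it (closer to Red at 7) go to Red, those right go to Blue.
  Elwood at 11 (w=4) → Red
  Brookfield at 15 (w=100) → Red
  Holt at 25 (w=80) → Red
  Denby at 33 (w=350) → Blue
  Ashton at 40 (w=250) → Blue
  Granby at 43 (w=2) → Blue
  Fenton at 47 (w=9) → Blue
  Ivins at 50 (w=80) → Blue
  Calder at 59 (w=90) → Blue
Red captures 184; Blue captures 781.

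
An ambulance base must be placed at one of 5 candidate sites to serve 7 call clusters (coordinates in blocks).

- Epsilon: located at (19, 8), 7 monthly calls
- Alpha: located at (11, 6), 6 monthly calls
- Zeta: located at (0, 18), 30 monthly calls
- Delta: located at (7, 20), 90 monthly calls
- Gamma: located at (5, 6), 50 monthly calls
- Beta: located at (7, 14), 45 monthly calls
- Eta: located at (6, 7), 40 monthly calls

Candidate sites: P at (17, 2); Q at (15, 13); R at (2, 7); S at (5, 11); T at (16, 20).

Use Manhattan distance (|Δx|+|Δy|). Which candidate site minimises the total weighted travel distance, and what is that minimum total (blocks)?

Total weighted distance at each candidate:
  P (17, 2): total = 6056
  Q (15, 13): total = 3934
  R (2, 7): total = 3096
  S (5, 11): total = 2210
  T (16, 20): total = 4414
Minimum is at S with total 2210 blocks.

S, total 2210 blocks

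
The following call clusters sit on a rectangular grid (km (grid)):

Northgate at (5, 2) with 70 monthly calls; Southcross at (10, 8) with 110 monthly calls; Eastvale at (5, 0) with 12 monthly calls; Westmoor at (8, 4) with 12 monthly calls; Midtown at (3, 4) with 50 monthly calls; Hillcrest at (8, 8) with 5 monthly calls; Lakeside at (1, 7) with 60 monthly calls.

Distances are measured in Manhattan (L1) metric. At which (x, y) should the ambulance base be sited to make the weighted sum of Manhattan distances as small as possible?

Manhattan distance separates: Σwᵢ(|x−xᵢ|+|y−yᵢ|) = Σwᵢ|x−xᵢ| + Σwᵢ|y−yᵢ|, so x and y are optimised independently as 1-D weighted medians.
Total weight W = 319; half = 159.5.
x-coordinate, sorted with cumulative weight:
  x=1 (Lakeside, w=60) cum 60
  x=3 (Midtown, w=50) cum 110
  x=5 (Northgate, w=70) cum 180  ← median
  x=5 (Eastvale, w=12) cum 192
  x=8 (Westmoor, w=12) cum 204
  x=8 (Hillcrest, w=5) cum 209
  x=10 (Southcross, w=110) cum 319
⇒ x* = 5
y-coordinate, sorted with cumulative weight:
  y=0 (Eastvale, w=12) cum 12
  y=2 (Northgate, w=70) cum 82
  y=4 (Westmoor, w=12) cum 94
  y=4 (Midtown, w=50) cum 144
  y=7 (Lakeside, w=60) cum 204  ← median
  y=8 (Southcross, w=110) cum 314
  y=8 (Hillcrest, w=5) cum 319
⇒ y* = 7

(5, 7)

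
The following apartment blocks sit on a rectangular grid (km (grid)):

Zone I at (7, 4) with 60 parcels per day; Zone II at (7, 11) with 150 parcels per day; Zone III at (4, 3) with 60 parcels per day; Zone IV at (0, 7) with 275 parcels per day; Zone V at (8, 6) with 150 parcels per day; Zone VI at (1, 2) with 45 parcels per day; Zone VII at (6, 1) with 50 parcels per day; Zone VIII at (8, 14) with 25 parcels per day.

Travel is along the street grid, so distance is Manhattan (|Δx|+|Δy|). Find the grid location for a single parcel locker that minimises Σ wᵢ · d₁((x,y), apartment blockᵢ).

(6, 7)

Manhattan distance separates: Σwᵢ(|x−xᵢ|+|y−yᵢ|) = Σwᵢ|x−xᵢ| + Σwᵢ|y−yᵢ|, so x and y are optimised independently as 1-D weighted medians.
Total weight W = 815; half = 407.5.
x-coordinate, sorted with cumulative weight:
  x=0 (Zone IV, w=275) cum 275
  x=1 (Zone VI, w=45) cum 320
  x=4 (Zone III, w=60) cum 380
  x=6 (Zone VII, w=50) cum 430  ← median
  x=7 (Zone I, w=60) cum 490
  x=7 (Zone II, w=150) cum 640
  x=8 (Zone V, w=150) cum 790
  x=8 (Zone VIII, w=25) cum 815
⇒ x* = 6
y-coordinate, sorted with cumulative weight:
  y=1 (Zone VII, w=50) cum 50
  y=2 (Zone VI, w=45) cum 95
  y=3 (Zone III, w=60) cum 155
  y=4 (Zone I, w=60) cum 215
  y=6 (Zone V, w=150) cum 365
  y=7 (Zone IV, w=275) cum 640  ← median
  y=11 (Zone II, w=150) cum 790
  y=14 (Zone VIII, w=25) cum 815
⇒ y* = 7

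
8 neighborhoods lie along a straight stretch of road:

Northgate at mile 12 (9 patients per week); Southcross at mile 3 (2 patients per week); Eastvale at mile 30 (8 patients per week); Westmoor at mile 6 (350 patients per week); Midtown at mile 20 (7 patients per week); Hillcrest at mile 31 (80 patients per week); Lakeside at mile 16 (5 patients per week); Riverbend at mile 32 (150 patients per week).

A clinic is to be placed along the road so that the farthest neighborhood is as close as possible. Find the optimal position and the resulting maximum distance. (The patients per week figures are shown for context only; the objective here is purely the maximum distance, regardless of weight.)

The 1-center on a line is the midpoint of the two extreme points: leftmost at 3, rightmost at 32.
Optimal location = (3 + 32)/2 = 17.5; maximum distance = (32 − 3)/2 = 14.5.

location 17.5, max distance 14.5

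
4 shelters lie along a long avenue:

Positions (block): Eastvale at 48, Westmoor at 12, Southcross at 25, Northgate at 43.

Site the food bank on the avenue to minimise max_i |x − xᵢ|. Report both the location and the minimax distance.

location 30, max distance 18

The 1-center on a line is the midpoint of the two extreme points: leftmost at 12, rightmost at 48.
Optimal location = (12 + 48)/2 = 30; maximum distance = (48 − 12)/2 = 18.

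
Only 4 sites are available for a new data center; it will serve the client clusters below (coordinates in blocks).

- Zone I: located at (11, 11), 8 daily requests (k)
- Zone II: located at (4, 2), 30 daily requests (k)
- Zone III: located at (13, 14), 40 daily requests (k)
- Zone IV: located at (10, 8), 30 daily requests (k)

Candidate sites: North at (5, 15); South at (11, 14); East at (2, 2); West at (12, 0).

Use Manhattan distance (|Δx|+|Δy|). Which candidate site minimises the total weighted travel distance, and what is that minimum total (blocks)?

South, total 884 blocks

Total weighted distance at each candidate:
  North (5, 15): total = 1220
  South (11, 14): total = 884
  East (2, 2): total = 1544
  West (12, 0): total = 1296
Minimum is at South with total 884 blocks.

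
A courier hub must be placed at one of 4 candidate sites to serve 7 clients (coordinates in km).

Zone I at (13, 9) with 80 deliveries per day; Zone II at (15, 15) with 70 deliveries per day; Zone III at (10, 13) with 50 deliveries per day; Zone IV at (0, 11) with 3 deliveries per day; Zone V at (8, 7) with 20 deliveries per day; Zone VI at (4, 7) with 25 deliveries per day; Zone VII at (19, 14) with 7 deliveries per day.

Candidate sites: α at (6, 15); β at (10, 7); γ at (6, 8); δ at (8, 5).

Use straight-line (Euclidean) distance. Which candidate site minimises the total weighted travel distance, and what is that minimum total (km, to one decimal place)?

Total weighted distance at each candidate:
  α (6, 15): total = 2075.2
  β (10, 7): total = 1550.9
  γ (6, 8): total = 1904.9
  δ (8, 5): total = 2060.3
Minimum is at β with total 1550.9 km.

β, total 1550.9 km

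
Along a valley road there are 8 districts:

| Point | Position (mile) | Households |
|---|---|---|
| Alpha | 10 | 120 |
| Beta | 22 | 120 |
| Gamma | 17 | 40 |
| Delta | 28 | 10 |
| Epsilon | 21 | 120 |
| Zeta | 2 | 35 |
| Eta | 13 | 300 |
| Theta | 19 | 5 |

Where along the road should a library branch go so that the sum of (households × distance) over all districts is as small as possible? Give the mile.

x = 13

For a sum of weighted absolute distances on a line, the optimum is the weighted median (not the mean). Total weight W = 750; half-weight = 375.
Sort by position and accumulate weight:
  mile 2 (Zeta, w=35) → cum 35
  mile 10 (Alpha, w=120) → cum 155
  mile 13 (Eta, w=300) → cum 455  ≥ 375 → median here
  mile 17 (Gamma, w=40) → cum 495
  mile 19 (Theta, w=5) → cum 500
  mile 21 (Epsilon, w=120) → cum 620
  mile 22 (Beta, w=120) → cum 740
  mile 28 (Delta, w=10) → cum 750
Optimal location: mile 13.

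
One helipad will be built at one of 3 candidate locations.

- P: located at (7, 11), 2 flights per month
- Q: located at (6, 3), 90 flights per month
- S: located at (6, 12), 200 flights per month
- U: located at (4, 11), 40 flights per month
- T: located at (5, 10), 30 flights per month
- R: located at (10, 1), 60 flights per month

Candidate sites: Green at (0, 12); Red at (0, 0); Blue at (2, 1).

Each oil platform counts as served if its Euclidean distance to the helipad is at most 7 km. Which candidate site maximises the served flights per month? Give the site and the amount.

Green, covering 270

Coverage radius r = 7 km; a point is covered iff (Δx)²+(Δy)² ≤ 7² = 49.
  Green (0, 12): covers {S, U, T} → 270
  Red (0, 0): covers {Q} → 90
  Blue (2, 1): covers {Q} → 90
Maximum coverage at Green: 270 flights per month.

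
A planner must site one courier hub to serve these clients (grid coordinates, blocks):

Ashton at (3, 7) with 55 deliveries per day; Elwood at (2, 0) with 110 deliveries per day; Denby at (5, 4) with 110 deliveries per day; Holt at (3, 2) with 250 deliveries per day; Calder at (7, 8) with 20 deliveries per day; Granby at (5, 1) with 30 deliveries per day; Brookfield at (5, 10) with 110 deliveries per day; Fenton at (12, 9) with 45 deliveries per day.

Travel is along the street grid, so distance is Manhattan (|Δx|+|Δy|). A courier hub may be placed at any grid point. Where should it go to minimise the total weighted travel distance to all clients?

Manhattan distance separates: Σwᵢ(|x−xᵢ|+|y−yᵢ|) = Σwᵢ|x−xᵢ| + Σwᵢ|y−yᵢ|, so x and y are optimised independently as 1-D weighted medians.
Total weight W = 730; half = 365.
x-coordinate, sorted with cumulative weight:
  x=2 (Elwood, w=110) cum 110
  x=3 (Ashton, w=55) cum 165
  x=3 (Holt, w=250) cum 415  ← median
  x=5 (Denby, w=110) cum 525
  x=5 (Granby, w=30) cum 555
  x=5 (Brookfield, w=110) cum 665
  x=7 (Calder, w=20) cum 685
  x=12 (Fenton, w=45) cum 730
⇒ x* = 3
y-coordinate, sorted with cumulative weight:
  y=0 (Elwood, w=110) cum 110
  y=1 (Granby, w=30) cum 140
  y=2 (Holt, w=250) cum 390  ← median
  y=4 (Denby, w=110) cum 500
  y=7 (Ashton, w=55) cum 555
  y=8 (Calder, w=20) cum 575
  y=9 (Fenton, w=45) cum 620
  y=10 (Brookfield, w=110) cum 730
⇒ y* = 2

(3, 2)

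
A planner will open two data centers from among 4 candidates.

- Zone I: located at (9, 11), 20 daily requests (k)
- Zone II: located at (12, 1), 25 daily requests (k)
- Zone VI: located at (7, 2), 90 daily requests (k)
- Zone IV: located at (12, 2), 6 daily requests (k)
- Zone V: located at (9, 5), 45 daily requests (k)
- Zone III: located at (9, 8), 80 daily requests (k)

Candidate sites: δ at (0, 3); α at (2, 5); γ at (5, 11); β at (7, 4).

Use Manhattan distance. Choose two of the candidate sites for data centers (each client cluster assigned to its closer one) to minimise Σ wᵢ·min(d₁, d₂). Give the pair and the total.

{γ, β}, total 1117

Evaluate every pair (each demand assigned to the nearer of the two):
  {γ, β}: total = 1117
  {δ, β}: total = 1217
  {α, β}: total = 1217
  {α, γ}: total = 2103
  {δ, γ}: total = 2238
  {δ, α}: total = 2523
Best pair: {γ, β} with total 1117.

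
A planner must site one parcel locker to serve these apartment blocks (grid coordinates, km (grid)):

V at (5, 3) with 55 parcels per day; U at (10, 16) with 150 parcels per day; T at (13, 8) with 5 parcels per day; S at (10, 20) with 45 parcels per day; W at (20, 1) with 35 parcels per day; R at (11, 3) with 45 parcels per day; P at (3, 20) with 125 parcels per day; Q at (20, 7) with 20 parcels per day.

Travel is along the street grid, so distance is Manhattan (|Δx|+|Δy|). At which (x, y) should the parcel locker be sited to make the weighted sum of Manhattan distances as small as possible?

Manhattan distance separates: Σwᵢ(|x−xᵢ|+|y−yᵢ|) = Σwᵢ|x−xᵢ| + Σwᵢ|y−yᵢ|, so x and y are optimised independently as 1-D weighted medians.
Total weight W = 480; half = 240.
x-coordinate, sorted with cumulative weight:
  x=3 (P, w=125) cum 125
  x=5 (V, w=55) cum 180
  x=10 (U, w=150) cum 330  ← median
  x=10 (S, w=45) cum 375
  x=11 (R, w=45) cum 420
  x=13 (T, w=5) cum 425
  x=20 (W, w=35) cum 460
  x=20 (Q, w=20) cum 480
⇒ x* = 10
y-coordinate, sorted with cumulative weight:
  y=1 (W, w=35) cum 35
  y=3 (V, w=55) cum 90
  y=3 (R, w=45) cum 135
  y=7 (Q, w=20) cum 155
  y=8 (T, w=5) cum 160
  y=16 (U, w=150) cum 310  ← median
  y=20 (S, w=45) cum 355
  y=20 (P, w=125) cum 480
⇒ y* = 16

(10, 16)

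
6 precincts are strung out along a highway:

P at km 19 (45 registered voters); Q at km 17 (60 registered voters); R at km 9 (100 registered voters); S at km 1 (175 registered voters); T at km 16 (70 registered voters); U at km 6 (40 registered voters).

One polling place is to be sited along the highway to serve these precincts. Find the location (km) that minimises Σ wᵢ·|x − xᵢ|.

For a sum of weighted absolute distances on a line, the optimum is the weighted median (not the mean). Total weight W = 490; half-weight = 245.
Sort by position and accumulate weight:
  km 1 (S, w=175) → cum 175
  km 6 (U, w=40) → cum 215
  km 9 (R, w=100) → cum 315  ≥ 245 → median here
  km 16 (T, w=70) → cum 385
  km 17 (Q, w=60) → cum 445
  km 19 (P, w=45) → cum 490
Optimal location: km 9.

x = 9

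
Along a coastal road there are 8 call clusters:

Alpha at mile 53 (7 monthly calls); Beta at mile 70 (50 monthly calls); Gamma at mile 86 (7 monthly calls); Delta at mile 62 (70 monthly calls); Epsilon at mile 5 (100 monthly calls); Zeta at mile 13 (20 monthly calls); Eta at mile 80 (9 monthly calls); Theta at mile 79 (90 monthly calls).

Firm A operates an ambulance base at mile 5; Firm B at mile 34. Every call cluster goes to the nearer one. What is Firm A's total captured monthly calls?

The indifferent point is the midpoint (5+34)/2 = 19.5; call clusters left of it (closer to Firm A at 5) go to Firm A, those right go to Firm B.
  Epsilon at 5 (w=100) → Firm A
  Zeta at 13 (w=20) → Firm A
  Alpha at 53 (w=7) → Firm B
  Delta at 62 (w=70) → Firm B
  Beta at 70 (w=50) → Firm B
  Theta at 79 (w=90) → Firm B
  Eta at 80 (w=9) → Firm B
  Gamma at 86 (w=7) → Firm B
Firm A captures 120; Firm B captures 233.

120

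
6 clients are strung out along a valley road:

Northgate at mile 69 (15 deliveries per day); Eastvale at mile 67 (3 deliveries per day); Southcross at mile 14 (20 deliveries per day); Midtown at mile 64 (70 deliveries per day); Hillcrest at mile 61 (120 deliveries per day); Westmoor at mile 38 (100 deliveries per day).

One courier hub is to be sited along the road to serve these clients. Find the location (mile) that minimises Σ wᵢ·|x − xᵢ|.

x = 61

For a sum of weighted absolute distances on a line, the optimum is the weighted median (not the mean). Total weight W = 328; half-weight = 164.
Sort by position and accumulate weight:
  mile 14 (Southcross, w=20) → cum 20
  mile 38 (Westmoor, w=100) → cum 120
  mile 61 (Hillcrest, w=120) → cum 240  ≥ 164 → median here
  mile 64 (Midtown, w=70) → cum 310
  mile 67 (Eastvale, w=3) → cum 313
  mile 69 (Northgate, w=15) → cum 328
Optimal location: mile 61.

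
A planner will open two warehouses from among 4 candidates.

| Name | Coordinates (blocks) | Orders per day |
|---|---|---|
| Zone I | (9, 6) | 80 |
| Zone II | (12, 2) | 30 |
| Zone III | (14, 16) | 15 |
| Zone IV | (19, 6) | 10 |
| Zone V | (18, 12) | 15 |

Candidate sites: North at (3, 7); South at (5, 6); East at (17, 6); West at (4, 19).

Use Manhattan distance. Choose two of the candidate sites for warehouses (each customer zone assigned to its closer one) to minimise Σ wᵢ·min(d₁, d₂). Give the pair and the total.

{South, East}, total 910

Evaluate every pair (each demand assigned to the nearer of the two):
  {South, East}: total = 910
  {North, East}: total = 1150
  {East, West}: total = 1230
  {South, West}: total = 1270
  {North, South}: total = 1360
  {North, West}: total = 1645
Best pair: {South, East} with total 910.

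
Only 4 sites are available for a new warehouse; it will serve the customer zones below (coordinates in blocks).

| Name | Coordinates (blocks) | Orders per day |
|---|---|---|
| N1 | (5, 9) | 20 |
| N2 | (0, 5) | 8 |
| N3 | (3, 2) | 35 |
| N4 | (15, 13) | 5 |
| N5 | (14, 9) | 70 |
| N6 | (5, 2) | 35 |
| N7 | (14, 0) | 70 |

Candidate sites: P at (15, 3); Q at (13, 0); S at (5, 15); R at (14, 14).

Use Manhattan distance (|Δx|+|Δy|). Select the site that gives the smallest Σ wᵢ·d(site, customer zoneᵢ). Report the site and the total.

Total weighted distance at each candidate:
  P (15, 3): total = 2116
  Q (13, 0): total = 2099
  S (5, 15): total = 4010
  R (14, 14): total = 3344
Minimum is at Q with total 2099 blocks.

Q, total 2099 blocks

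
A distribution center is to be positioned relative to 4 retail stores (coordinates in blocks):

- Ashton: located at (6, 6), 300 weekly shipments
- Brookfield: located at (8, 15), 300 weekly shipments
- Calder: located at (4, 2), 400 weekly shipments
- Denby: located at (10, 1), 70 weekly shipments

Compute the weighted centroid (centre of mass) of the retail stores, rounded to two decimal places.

The minimiser of Σwᵢ‖p−pᵢ‖² is the weighted centroid p* = (Σwᵢpᵢ)/(Σwᵢ).
Σwᵢ = 1070.
Σwᵢxᵢ = 300·6 + 300·8 + 400·4 + 70·10 = 6500.
Σwᵢyᵢ = 300·6 + 300·15 + 400·2 + 70·1 = 7170.
x* = 6500/1070 = 6.07, y* = 7170/1070 = 6.70.

(6.07, 6.70)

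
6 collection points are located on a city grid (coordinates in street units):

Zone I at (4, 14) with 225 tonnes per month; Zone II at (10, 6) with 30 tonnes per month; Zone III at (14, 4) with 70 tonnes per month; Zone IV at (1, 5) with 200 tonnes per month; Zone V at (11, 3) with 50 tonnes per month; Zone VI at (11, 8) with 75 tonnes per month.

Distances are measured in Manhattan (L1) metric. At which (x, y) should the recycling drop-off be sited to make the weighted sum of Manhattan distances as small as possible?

(4, 6)

Manhattan distance separates: Σwᵢ(|x−xᵢ|+|y−yᵢ|) = Σwᵢ|x−xᵢ| + Σwᵢ|y−yᵢ|, so x and y are optimised independently as 1-D weighted medians.
Total weight W = 650; half = 325.
x-coordinate, sorted with cumulative weight:
  x=1 (Zone IV, w=200) cum 200
  x=4 (Zone I, w=225) cum 425  ← median
  x=10 (Zone II, w=30) cum 455
  x=11 (Zone V, w=50) cum 505
  x=11 (Zone VI, w=75) cum 580
  x=14 (Zone III, w=70) cum 650
⇒ x* = 4
y-coordinate, sorted with cumulative weight:
  y=3 (Zone V, w=50) cum 50
  y=4 (Zone III, w=70) cum 120
  y=5 (Zone IV, w=200) cum 320
  y=6 (Zone II, w=30) cum 350  ← median
  y=8 (Zone VI, w=75) cum 425
  y=14 (Zone I, w=225) cum 650
⇒ y* = 6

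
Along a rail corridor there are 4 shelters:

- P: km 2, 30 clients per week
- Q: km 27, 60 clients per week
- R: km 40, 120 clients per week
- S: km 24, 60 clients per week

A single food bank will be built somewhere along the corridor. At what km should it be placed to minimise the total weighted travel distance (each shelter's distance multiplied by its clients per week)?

For a sum of weighted absolute distances on a line, the optimum is the weighted median (not the mean). Total weight W = 270; half-weight = 135.
Sort by position and accumulate weight:
  km 2 (P, w=30) → cum 30
  km 24 (S, w=60) → cum 90
  km 27 (Q, w=60) → cum 150  ≥ 135 → median here
  km 40 (R, w=120) → cum 270
Optimal location: km 27.

x = 27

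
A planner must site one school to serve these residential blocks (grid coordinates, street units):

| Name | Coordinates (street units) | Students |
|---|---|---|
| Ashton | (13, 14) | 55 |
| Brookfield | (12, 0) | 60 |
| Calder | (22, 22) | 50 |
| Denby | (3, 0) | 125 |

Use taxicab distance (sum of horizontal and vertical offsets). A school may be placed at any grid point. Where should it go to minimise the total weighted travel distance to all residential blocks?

Manhattan distance separates: Σwᵢ(|x−xᵢ|+|y−yᵢ|) = Σwᵢ|x−xᵢ| + Σwᵢ|y−yᵢ|, so x and y are optimised independently as 1-D weighted medians.
Total weight W = 290; half = 145.
x-coordinate, sorted with cumulative weight:
  x=3 (Denby, w=125) cum 125
  x=12 (Brookfield, w=60) cum 185  ← median
  x=13 (Ashton, w=55) cum 240
  x=22 (Calder, w=50) cum 290
⇒ x* = 12
y-coordinate, sorted with cumulative weight:
  y=0 (Brookfield, w=60) cum 60
  y=0 (Denby, w=125) cum 185  ← median
  y=14 (Ashton, w=55) cum 240
  y=22 (Calder, w=50) cum 290
⇒ y* = 0

(12, 0)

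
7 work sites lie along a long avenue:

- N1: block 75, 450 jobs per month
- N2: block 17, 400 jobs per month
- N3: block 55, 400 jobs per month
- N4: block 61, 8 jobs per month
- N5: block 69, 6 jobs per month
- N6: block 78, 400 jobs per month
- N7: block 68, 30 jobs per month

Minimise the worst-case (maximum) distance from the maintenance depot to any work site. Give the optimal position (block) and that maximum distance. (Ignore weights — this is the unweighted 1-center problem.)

location 47.5, max distance 30.5

The 1-center on a line is the midpoint of the two extreme points: leftmost at 17, rightmost at 78.
Optimal location = (17 + 78)/2 = 47.5; maximum distance = (78 − 17)/2 = 30.5.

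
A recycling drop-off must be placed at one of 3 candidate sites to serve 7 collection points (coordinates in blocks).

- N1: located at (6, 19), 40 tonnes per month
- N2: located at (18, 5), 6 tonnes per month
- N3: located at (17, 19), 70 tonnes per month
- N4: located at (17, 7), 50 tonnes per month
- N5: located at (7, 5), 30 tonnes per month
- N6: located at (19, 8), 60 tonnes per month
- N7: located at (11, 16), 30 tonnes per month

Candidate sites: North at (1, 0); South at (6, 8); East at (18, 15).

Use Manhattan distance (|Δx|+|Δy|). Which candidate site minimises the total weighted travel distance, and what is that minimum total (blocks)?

East, total 2850 blocks

Total weighted distance at each candidate:
  North (1, 0): total = 7362
  South (6, 8): total = 3960
  East (18, 15): total = 2850
Minimum is at East with total 2850 blocks.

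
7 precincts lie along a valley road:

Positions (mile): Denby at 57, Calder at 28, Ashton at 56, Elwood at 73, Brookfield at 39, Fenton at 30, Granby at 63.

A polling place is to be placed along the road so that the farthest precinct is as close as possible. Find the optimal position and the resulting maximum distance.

location 50.5, max distance 22.5

The 1-center on a line is the midpoint of the two extreme points: leftmost at 28, rightmost at 73.
Optimal location = (28 + 73)/2 = 50.5; maximum distance = (73 − 28)/2 = 22.5.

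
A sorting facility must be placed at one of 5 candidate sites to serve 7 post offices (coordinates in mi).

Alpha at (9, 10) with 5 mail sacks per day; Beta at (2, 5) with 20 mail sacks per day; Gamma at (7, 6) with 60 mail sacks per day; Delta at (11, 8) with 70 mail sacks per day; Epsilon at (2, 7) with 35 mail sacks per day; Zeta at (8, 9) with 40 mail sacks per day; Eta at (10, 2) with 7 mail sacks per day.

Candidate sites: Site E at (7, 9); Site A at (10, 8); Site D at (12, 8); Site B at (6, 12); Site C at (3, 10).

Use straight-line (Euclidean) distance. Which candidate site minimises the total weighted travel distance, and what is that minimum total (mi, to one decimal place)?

Total weighted distance at each candidate:
  Site E (7, 9): total = 889.7
  Site A (10, 8): total = 882.0
  Site D (12, 8): total = 1180.9
  Site B (6, 12): total = 1436.2
  Site C (3, 10): total = 1437.7
Minimum is at Site A with total 882.0 mi.

Site A, total 882.0 mi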